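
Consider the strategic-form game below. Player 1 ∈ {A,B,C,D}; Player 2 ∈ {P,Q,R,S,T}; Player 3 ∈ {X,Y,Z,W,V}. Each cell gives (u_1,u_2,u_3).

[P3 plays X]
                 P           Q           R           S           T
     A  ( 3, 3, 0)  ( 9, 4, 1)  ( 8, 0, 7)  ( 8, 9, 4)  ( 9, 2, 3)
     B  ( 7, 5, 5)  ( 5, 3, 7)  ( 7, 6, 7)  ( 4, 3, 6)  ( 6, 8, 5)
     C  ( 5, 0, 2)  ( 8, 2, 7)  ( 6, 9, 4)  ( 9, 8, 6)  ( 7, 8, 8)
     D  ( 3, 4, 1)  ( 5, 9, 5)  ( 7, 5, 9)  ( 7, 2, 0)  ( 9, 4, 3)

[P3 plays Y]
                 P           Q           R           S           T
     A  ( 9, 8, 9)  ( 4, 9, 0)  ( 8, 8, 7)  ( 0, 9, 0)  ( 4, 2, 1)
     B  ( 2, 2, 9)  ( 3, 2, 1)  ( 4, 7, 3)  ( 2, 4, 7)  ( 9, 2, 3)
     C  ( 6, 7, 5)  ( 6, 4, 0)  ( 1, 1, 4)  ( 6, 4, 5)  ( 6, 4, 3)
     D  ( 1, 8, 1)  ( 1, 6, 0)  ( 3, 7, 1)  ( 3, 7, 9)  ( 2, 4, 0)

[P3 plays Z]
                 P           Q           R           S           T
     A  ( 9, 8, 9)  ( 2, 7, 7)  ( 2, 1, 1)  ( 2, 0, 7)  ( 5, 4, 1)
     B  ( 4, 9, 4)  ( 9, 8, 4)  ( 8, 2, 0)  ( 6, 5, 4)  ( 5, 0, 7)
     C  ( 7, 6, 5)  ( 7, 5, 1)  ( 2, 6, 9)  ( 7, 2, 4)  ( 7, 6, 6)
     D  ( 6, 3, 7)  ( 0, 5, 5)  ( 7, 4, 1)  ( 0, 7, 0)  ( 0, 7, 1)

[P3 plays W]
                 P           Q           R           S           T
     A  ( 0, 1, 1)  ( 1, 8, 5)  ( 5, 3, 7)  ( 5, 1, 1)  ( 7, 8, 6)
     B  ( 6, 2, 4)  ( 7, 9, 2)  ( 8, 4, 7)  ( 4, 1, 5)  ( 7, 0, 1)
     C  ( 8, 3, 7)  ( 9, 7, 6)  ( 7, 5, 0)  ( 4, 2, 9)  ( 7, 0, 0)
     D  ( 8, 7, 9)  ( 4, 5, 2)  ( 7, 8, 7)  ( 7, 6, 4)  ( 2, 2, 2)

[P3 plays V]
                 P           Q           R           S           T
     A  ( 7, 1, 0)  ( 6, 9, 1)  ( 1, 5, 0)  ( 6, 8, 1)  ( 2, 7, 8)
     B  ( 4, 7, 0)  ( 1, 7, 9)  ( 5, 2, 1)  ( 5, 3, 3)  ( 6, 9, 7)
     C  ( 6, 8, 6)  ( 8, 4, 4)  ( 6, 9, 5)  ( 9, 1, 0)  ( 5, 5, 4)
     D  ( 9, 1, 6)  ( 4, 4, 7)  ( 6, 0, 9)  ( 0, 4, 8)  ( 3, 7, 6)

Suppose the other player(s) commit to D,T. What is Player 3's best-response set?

u_3(X vs D,T) = 3
u_3(Y vs D,T) = 0
u_3(Z vs D,T) = 1
u_3(W vs D,T) = 2
u_3(V vs D,T) = 6
max payoff 6 at {V}

BR_3 = {V}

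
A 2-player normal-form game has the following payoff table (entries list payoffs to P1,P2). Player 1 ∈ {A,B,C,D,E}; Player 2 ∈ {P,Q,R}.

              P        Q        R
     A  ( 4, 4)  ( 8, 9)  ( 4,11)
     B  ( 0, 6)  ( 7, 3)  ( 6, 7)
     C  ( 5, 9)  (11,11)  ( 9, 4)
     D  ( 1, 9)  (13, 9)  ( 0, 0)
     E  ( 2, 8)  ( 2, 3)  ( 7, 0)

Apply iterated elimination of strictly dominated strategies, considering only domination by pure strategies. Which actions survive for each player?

P1 drop A (C beats it: P:5>4 Q:11>8 R:9>4)
P1 drop B (C beats it: P:5>0 Q:11>7 R:9>6)
P1 drop E (C beats it: P:5>2 Q:11>2 R:9>7)
P2 drop R (P beats it: C:9>4 D:9>0)
P1→{C,D} P2→{P,Q}

Survivors P1:{C,D} P2:{P,Q}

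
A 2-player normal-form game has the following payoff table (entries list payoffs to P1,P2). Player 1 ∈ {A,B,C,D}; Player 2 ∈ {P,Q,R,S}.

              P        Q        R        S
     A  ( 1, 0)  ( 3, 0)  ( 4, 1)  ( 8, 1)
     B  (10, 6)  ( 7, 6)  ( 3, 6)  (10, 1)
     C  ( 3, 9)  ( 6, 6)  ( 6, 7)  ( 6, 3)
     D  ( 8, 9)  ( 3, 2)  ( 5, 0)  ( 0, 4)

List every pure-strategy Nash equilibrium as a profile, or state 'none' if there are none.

(A,P): not NE [P1→B gives 10>1; P2→S gives 1>0]
(A,Q): not NE [P1→B gives 7>3; P2→S gives 1>0]
(A,R): not NE [P1→C gives 6>4]
(A,S): not NE [P1→B gives 10>8]
(B,P): NE
(B,Q): NE
(B,R): not NE [P1→C gives 6>3]
(B,S): not NE [P2→R gives 6>1]
(C,P): not NE [P1→B gives 10>3]
(C,Q): not NE [P1→B gives 7>6; P2→P gives 9>6]
(C,R): not NE [P2→P gives 9>7]
(C,S): not NE [P1→B gives 10>6; P2→P gives 9>3]
(D,P): not NE [P1→B gives 10>8]
(D,Q): not NE [P1→B gives 7>3; P2→P gives 9>2]
(D,R): not NE [P1→C gives 6>5; P2→P gives 9>0]
(D,S): not NE [P1→B gives 10>0; P2→P gives 9>4]

NE set: (B,P), (B,Q)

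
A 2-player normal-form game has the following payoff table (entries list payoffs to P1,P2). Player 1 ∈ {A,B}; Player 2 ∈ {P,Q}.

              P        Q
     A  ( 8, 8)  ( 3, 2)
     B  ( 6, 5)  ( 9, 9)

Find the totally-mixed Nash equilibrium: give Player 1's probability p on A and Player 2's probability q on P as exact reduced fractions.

P1 mixes 2/5 on A; P2 mixes 3/4 on P

P1 indiff ⇒ q·8+(1-q)·3 = q·6+(1-q)·9 ⇒ q(2) = (1-q)(6) ⇒ q = 3/4
P2 indiff ⇒ p·8+(1-p)·5 = p·2+(1-p)·9 ⇒ p(6) = (1-p)(4) ⇒ p = 2/5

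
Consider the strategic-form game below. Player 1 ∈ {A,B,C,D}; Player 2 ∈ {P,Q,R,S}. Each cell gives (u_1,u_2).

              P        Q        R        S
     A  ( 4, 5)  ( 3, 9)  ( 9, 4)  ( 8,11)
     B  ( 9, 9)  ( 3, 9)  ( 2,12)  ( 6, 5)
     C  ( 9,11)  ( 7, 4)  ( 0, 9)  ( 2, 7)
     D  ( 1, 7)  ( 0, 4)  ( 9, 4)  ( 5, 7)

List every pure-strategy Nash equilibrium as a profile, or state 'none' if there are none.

(A,P): not NE [P1→C gives 9>4; P2→S gives 11>5]
(A,Q): not NE [P1→C gives 7>3; P2→S gives 11>9]
(A,R): not NE [P2→S gives 11>4]
(A,S): NE
(B,P): not NE [P2→R gives 12>9]
(B,Q): not NE [P1→C gives 7>3; P2→R gives 12>9]
(B,R): not NE [P1→D gives 9>2]
(B,S): not NE [P1→A gives 8>6; P2→R gives 12>5]
(C,P): NE
(C,Q): not NE [P2→P gives 11>4]
(C,R): not NE [P1→D gives 9>0; P2→P gives 11>9]
(C,S): not NE [P1→A gives 8>2; P2→P gives 11>7]
(D,P): not NE [P1→C gives 9>1]
(D,Q): not NE [P1→C gives 7>0; P2→S gives 7>4]
(D,R): not NE [P2→S gives 7>4]
(D,S): not NE [P1→A gives 8>5]

PSNE = {(A,S), (C,P)}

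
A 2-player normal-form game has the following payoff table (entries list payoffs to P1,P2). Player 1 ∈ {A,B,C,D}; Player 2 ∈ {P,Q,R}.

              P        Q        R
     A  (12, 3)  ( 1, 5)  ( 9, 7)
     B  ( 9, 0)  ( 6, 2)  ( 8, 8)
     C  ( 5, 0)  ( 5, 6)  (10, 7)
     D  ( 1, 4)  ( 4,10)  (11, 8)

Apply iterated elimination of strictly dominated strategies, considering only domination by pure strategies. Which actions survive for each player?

P2 drop P (Q beats it: A:5>3 B:2>0 C:6>0 D:10>4)
P1 drop A (C beats it: Q:5>1 R:10>9)
P1→{B,C,D} P2→{Q,R}

IESDS → P1:{B,C,D} P2:{Q,R}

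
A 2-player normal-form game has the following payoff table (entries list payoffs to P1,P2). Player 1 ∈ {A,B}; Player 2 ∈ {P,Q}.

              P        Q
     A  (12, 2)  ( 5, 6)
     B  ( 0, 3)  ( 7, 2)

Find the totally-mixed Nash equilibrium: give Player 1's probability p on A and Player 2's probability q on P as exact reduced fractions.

p=1/5, q=1/7

P1 indiff ⇒ q·12+(1-q)·5 = q·0+(1-q)·7 ⇒ q(12) = (1-q)(2) ⇒ q = 1/7
P2 indiff ⇒ p·2+(1-p)·3 = p·6+(1-p)·2 ⇒ p(-4) = (1-p)(-1) ⇒ p = 1/5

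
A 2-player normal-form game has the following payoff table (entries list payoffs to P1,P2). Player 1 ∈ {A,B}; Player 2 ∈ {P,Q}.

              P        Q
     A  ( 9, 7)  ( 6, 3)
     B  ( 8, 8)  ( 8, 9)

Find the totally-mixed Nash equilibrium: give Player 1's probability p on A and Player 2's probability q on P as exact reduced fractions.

P1 indiff ⇒ q·9+(1-q)·6 = q·8+(1-q)·8 ⇒ q(1) = (1-q)(2) ⇒ q = 2/3
P2 indiff ⇒ p·7+(1-p)·8 = p·3+(1-p)·9 ⇒ p(4) = (1-p)(1) ⇒ p = 1/5

P1 mixes 1/5 on A; P2 mixes 2/3 on P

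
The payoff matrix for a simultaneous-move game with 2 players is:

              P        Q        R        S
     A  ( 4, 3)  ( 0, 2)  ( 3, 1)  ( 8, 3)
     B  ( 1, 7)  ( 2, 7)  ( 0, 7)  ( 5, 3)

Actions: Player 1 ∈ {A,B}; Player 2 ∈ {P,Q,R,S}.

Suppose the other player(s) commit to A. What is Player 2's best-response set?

argmax u_2 = {P,S}

u_2(P vs A) = 3
u_2(Q vs A) = 2
u_2(R vs A) = 1
u_2(S vs A) = 3
max payoff 3 at {P,S}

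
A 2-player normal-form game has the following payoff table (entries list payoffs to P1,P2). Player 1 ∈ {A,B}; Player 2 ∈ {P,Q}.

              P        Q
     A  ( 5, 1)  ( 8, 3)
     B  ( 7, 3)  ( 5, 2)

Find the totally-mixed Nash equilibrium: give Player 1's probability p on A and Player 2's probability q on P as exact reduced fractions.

p=1/3, q=3/5

P1 indiff ⇒ q·5+(1-q)·8 = q·7+(1-q)·5 ⇒ q(-2) = (1-q)(-3) ⇒ q = 3/5
P2 indiff ⇒ p·1+(1-p)·3 = p·3+(1-p)·2 ⇒ p(-2) = (1-p)(-1) ⇒ p = 1/3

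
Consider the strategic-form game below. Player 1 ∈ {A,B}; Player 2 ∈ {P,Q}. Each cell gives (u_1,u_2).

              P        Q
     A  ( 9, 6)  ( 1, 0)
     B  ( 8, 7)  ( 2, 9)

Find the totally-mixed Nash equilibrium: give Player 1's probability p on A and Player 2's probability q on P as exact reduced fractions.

P1 indiff ⇒ q·9+(1-q)·1 = q·8+(1-q)·2 ⇒ q(1) = (1-q)(1) ⇒ q = 1/2
P2 indiff ⇒ p·6+(1-p)·7 = p·0+(1-p)·9 ⇒ p(6) = (1-p)(2) ⇒ p = 1/4

P1 mixes 1/4 on A; P2 mixes 1/2 on P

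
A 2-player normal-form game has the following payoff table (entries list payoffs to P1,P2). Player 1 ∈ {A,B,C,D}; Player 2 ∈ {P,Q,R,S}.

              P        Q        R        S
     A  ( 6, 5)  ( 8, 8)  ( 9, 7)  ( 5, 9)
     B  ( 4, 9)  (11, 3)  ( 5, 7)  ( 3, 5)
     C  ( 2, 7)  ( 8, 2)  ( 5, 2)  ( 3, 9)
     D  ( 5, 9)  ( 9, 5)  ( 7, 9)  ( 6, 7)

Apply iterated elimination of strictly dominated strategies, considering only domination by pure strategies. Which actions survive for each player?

P1 drop C (D beats it: P:5>2 Q:9>8 R:7>5 S:6>3)
P2 drop Q (S beats it: A:9>8 B:5>3 D:7>5)
P1 drop B (A beats it: P:6>4 R:9>5 S:5>3)
P1→{A,D} P2→{P,R,S}

IESDS → P1:{A,D} P2:{P,R,S}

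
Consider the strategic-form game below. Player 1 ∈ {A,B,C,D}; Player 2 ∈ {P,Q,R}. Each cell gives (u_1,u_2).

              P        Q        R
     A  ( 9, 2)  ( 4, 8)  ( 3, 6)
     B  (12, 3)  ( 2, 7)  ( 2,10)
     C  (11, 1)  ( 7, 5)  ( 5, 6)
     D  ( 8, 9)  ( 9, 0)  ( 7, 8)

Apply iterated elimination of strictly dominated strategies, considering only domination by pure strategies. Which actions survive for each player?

P1 drop A (C beats it: P:11>9 Q:7>4 R:5>3)
P2 drop Q (R beats it: B:10>7 C:6>5 D:8>0)
P1→{B,C,D} P2→{P,R}

Remaining: P1:{B,C,D} P2:{P,R}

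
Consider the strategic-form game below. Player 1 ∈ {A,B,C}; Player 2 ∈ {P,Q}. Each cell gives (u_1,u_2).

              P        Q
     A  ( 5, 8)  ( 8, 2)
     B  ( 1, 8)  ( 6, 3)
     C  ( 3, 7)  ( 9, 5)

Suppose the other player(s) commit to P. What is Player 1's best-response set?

u_1(A vs P) = 5
u_1(B vs P) = 1
u_1(C vs P) = 3
max payoff 5 at {A}

P1 best: {A}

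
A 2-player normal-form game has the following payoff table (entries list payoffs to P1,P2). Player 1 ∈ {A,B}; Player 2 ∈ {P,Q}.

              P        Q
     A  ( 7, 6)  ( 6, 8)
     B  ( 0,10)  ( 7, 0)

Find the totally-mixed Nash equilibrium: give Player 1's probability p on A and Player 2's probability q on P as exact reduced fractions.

P1 indiff ⇒ q·7+(1-q)·6 = q·0+(1-q)·7 ⇒ q(7) = (1-q)(1) ⇒ q = 1/8
P2 indiff ⇒ p·6+(1-p)·10 = p·8+(1-p)·0 ⇒ p(-2) = (1-p)(-10) ⇒ p = 5/6

p=5/6, q=1/8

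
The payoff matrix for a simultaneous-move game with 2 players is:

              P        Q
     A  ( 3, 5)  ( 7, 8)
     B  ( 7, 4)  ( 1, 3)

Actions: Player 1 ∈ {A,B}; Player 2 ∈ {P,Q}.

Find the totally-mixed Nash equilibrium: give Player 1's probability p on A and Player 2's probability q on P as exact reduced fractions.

P1 indiff ⇒ q·3+(1-q)·7 = q·7+(1-q)·1 ⇒ q(-4) = (1-q)(-6) ⇒ q = 3/5
P2 indiff ⇒ p·5+(1-p)·4 = p·8+(1-p)·3 ⇒ p(-3) = (1-p)(-1) ⇒ p = 1/4

p=1/4, q=3/5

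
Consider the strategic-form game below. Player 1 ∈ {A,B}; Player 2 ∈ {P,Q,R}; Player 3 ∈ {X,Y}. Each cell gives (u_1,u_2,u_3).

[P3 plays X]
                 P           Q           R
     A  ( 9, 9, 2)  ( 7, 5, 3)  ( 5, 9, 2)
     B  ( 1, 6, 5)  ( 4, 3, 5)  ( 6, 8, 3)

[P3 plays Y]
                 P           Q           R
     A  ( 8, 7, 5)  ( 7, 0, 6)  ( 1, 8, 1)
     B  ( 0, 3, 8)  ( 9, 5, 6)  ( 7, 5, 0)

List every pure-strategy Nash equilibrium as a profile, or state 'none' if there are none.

Nash profiles: (B,Q,Y), (B,R,X)

(A,P,X): not NE [P3→Y gives 5>2]
(A,P,Y): not NE [P2→R gives 8>7]
(A,Q,X): not NE [P2→R gives 9>5; P3→Y gives 6>3]
(A,Q,Y): not NE [P1→B gives 9>7; P2→R gives 8>0]
(A,R,X): not NE [P1→B gives 6>5]
(A,R,Y): not NE [P1→B gives 7>1; P3→X gives 2>1]
(B,P,X): not NE [P1→A gives 9>1; P2→R gives 8>6; P3→Y gives 8>5]
(B,P,Y): not NE [P1→A gives 8>0; P2→R gives 5>3]
(B,Q,X): not NE [P1→A gives 7>4; P2→R gives 8>3; P3→Y gives 6>5]
(B,Q,Y): NE
(B,R,X): NE
(B,R,Y): not NE [P3→X gives 3>0]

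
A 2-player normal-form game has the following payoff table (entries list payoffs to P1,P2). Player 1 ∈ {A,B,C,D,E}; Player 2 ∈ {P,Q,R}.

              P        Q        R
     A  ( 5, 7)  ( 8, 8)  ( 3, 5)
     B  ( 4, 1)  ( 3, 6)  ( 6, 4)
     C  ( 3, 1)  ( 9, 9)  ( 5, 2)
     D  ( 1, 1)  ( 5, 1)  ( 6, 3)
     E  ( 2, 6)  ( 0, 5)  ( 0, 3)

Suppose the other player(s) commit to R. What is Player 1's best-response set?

u_1(A vs R) = 3
u_1(B vs R) = 6
u_1(C vs R) = 5
u_1(D vs R) = 6
u_1(E vs R) = 0
max payoff 6 at {B,D}

P1 best: {B,D}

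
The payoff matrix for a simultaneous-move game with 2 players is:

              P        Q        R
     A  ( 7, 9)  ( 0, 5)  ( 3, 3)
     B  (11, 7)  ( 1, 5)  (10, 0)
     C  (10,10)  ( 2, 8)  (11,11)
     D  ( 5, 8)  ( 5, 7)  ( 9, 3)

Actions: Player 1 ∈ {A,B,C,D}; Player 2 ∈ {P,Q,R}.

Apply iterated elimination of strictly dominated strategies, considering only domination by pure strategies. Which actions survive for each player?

P1 drop A (B beats it: P:11>7 Q:1>0 R:10>3)
P2 drop Q (P beats it: B:7>5 C:10>8 D:8>7)
P1 drop D (B beats it: P:11>5 R:10>9)
P1→{B,C} P2→{P,R}

Remaining: P1:{B,C} P2:{P,R}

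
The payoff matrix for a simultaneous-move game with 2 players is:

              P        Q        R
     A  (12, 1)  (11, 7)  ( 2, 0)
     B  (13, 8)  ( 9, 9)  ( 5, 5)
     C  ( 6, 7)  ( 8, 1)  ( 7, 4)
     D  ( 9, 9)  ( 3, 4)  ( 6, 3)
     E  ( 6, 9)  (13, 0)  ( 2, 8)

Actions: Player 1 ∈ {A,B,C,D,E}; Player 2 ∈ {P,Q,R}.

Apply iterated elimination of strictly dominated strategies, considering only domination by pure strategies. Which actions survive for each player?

Remaining: P1:{A,B,E} P2:{P,Q}

P2 drop R (P beats it: A:1>0 B:8>5 C:7>4 D:9>3 E:9>8)
P1 drop C (A beats it: P:12>6 Q:11>8)
P1 drop D (A beats it: P:12>9 Q:11>3)
P1→{A,B,E} P2→{P,Q}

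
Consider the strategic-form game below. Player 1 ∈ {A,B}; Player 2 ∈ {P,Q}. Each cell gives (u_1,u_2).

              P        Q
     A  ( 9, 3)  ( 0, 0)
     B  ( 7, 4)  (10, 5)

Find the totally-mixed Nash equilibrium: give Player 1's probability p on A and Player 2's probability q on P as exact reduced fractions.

P1 mixes 1/4 on A; P2 mixes 5/6 on P

P1 indiff ⇒ q·9+(1-q)·0 = q·7+(1-q)·10 ⇒ q(2) = (1-q)(10) ⇒ q = 5/6
P2 indiff ⇒ p·3+(1-p)·4 = p·0+(1-p)·5 ⇒ p(3) = (1-p)(1) ⇒ p = 1/4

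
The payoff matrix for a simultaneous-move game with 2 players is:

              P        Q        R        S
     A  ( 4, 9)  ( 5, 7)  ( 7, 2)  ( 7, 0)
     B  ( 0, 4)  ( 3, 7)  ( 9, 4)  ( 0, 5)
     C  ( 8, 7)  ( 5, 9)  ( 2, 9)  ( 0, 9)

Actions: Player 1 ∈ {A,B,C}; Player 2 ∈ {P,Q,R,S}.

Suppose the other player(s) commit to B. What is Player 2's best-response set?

P2 best: {Q}

u_2(P vs B) = 4
u_2(Q vs B) = 7
u_2(R vs B) = 4
u_2(S vs B) = 5
max payoff 7 at {Q}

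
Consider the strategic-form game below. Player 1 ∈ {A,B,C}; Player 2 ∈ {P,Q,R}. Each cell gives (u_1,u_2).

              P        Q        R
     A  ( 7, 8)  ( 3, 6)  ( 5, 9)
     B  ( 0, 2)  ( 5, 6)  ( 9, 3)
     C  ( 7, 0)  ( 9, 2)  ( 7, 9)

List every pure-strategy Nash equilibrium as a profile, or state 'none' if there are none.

Equilibria: none

(A,P): not NE [P2→R gives 9>8]
(A,Q): not NE [P1→C gives 9>3; P2→R gives 9>6]
(A,R): not NE [P1→B gives 9>5]
(B,P): not NE [P1→C gives 7>0; P2→Q gives 6>2]
(B,Q): not NE [P1→C gives 9>5]
(B,R): not NE [P2→Q gives 6>3]
(C,P): not NE [P2→R gives 9>0]
(C,Q): not NE [P2→R gives 9>2]
(C,R): not NE [P1→B gives 9>7]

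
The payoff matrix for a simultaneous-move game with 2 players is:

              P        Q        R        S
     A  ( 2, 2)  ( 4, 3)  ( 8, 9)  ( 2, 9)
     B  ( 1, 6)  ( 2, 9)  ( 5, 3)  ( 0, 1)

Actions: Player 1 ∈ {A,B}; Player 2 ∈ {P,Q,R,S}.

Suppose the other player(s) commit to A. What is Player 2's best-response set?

argmax u_2 = {R,S}

u_2(P vs A) = 2
u_2(Q vs A) = 3
u_2(R vs A) = 9
u_2(S vs A) = 9
max payoff 9 at {R,S}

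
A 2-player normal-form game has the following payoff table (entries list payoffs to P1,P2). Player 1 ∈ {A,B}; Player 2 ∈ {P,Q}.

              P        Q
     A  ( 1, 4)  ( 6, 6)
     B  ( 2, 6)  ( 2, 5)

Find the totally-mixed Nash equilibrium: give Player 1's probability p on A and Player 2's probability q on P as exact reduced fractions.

p=1/3, q=4/5

P1 indiff ⇒ q·1+(1-q)·6 = q·2+(1-q)·2 ⇒ q(-1) = (1-q)(-4) ⇒ q = 4/5
P2 indiff ⇒ p·4+(1-p)·6 = p·6+(1-p)·5 ⇒ p(-2) = (1-p)(-1) ⇒ p = 1/3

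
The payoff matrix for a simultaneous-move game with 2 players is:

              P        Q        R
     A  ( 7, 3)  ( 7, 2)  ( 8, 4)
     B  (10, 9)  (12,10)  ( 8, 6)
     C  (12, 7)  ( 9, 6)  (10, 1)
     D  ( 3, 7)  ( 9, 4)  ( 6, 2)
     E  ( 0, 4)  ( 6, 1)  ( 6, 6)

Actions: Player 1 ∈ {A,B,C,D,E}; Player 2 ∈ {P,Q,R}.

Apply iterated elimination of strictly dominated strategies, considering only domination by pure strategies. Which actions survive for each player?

P1 drop A (C beats it: P:12>7 Q:9>7 R:10>8)
P1 drop D (B beats it: P:10>3 Q:12>9 R:8>6)
P1 drop E (B beats it: P:10>0 Q:12>6 R:8>6)
P2 drop R (P beats it: B:9>6 C:7>1)
P1→{B,C} P2→{P,Q}

Remaining: P1:{B,C} P2:{P,Q}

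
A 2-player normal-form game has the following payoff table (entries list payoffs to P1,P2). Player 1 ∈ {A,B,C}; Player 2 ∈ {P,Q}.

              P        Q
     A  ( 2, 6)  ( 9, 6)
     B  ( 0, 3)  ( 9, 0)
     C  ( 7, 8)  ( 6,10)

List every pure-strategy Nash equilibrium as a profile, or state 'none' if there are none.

Nash profiles: (A,Q)

(A,P): not NE [P1→C gives 7>2]
(A,Q): NE
(B,P): not NE [P1→C gives 7>0]
(B,Q): not NE [P2→P gives 3>0]
(C,P): not NE [P2→Q gives 10>8]
(C,Q): not NE [P1→B gives 9>6]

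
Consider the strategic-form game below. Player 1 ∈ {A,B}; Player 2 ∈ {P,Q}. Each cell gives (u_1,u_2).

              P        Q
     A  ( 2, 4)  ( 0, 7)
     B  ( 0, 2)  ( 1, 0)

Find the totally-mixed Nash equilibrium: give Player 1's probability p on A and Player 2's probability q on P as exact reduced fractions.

P1 mixes 2/5 on A; P2 mixes 1/3 on P

P1 indiff ⇒ q·2+(1-q)·0 = q·0+(1-q)·1 ⇒ q(2) = (1-q)(1) ⇒ q = 1/3
P2 indiff ⇒ p·4+(1-p)·2 = p·7+(1-p)·0 ⇒ p(-3) = (1-p)(-2) ⇒ p = 2/5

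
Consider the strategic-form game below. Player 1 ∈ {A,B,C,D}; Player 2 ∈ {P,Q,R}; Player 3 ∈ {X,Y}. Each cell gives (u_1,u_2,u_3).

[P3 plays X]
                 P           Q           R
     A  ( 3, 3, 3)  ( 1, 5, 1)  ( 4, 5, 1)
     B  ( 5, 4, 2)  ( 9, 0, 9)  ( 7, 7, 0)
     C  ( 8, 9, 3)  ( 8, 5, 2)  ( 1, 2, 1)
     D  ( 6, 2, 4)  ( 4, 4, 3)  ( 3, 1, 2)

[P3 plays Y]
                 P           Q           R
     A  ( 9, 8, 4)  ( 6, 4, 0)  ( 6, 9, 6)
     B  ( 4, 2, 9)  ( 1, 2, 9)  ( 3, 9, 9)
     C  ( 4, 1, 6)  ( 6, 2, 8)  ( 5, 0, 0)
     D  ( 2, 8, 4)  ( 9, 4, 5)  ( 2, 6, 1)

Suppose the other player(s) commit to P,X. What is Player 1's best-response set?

argmax u_1 = {C}

u_1(A vs P,X) = 3
u_1(B vs P,X) = 5
u_1(C vs P,X) = 8
u_1(D vs P,X) = 6
max payoff 8 at {C}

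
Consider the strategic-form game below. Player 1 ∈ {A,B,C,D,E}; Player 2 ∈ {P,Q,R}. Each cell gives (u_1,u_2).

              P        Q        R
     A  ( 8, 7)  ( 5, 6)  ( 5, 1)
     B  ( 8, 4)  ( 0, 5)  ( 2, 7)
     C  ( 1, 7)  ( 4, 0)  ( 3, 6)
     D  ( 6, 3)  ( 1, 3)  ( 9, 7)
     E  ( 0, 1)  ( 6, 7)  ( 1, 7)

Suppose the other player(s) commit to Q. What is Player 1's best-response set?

BR_1 = {E}

u_1(A vs Q) = 5
u_1(B vs Q) = 0
u_1(C vs Q) = 4
u_1(D vs Q) = 1
u_1(E vs Q) = 6
max payoff 6 at {E}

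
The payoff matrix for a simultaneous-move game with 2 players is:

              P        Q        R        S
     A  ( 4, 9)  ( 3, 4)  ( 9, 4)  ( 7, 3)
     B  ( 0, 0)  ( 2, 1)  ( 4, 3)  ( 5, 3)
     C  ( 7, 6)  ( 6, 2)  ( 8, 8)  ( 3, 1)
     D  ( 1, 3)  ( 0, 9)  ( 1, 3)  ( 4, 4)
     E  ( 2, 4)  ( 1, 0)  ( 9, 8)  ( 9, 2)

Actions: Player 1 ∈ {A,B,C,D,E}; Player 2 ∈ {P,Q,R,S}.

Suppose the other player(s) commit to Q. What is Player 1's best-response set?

BR_1 = {C}

u_1(A vs Q) = 3
u_1(B vs Q) = 2
u_1(C vs Q) = 6
u_1(D vs Q) = 0
u_1(E vs Q) = 1
max payoff 6 at {C}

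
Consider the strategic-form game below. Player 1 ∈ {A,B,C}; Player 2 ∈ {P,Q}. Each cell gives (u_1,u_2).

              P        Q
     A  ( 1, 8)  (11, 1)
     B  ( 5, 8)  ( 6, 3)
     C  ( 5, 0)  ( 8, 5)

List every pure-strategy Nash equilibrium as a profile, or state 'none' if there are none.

Nash profiles: (B,P)

(A,P): not NE [P1→C gives 5>1]
(A,Q): not NE [P2→P gives 8>1]
(B,P): NE
(B,Q): not NE [P1→A gives 11>6; P2→P gives 8>3]
(C,P): not NE [P2→Q gives 5>0]
(C,Q): not NE [P1→A gives 11>8]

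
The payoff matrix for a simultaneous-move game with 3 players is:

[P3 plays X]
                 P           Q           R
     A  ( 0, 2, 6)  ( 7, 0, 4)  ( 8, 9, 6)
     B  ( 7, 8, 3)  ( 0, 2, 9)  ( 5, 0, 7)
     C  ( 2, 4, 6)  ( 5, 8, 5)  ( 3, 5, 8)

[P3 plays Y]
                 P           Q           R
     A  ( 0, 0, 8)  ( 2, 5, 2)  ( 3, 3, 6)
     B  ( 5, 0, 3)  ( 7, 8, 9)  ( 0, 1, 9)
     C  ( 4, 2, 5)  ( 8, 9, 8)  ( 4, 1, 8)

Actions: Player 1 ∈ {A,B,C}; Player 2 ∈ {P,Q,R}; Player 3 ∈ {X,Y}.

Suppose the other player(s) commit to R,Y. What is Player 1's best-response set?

u_1(A vs R,Y) = 3
u_1(B vs R,Y) = 0
u_1(C vs R,Y) = 4
max payoff 4 at {C}

BR_1 = {C}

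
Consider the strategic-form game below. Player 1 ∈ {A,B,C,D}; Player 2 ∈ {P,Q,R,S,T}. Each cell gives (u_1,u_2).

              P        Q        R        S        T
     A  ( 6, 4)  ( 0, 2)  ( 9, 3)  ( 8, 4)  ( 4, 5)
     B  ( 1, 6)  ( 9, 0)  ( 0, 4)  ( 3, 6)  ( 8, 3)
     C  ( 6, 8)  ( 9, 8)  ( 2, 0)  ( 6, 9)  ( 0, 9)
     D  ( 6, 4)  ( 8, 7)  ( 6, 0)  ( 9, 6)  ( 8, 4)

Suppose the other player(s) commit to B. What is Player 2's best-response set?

u_2(P vs B) = 6
u_2(Q vs B) = 0
u_2(R vs B) = 4
u_2(S vs B) = 6
u_2(T vs B) = 3
max payoff 6 at {P,S}

BR_2 = {P,S}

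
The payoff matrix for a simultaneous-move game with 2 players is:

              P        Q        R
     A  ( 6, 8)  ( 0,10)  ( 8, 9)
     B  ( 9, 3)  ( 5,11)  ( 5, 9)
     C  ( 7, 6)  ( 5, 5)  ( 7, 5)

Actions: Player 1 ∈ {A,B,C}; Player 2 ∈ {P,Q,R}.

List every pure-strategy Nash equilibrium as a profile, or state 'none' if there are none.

(A,P): not NE [P1→B gives 9>6; P2→Q gives 10>8]
(A,Q): not NE [P1→C gives 5>0]
(A,R): not NE [P2→Q gives 10>9]
(B,P): not NE [P2→Q gives 11>3]
(B,Q): NE
(B,R): not NE [P1→A gives 8>5; P2→Q gives 11>9]
(C,P): not NE [P1→B gives 9>7]
(C,Q): not NE [P2→P gives 6>5]
(C,R): not NE [P1→A gives 8>7; P2→P gives 6>5]

PSNE = {(B,Q)}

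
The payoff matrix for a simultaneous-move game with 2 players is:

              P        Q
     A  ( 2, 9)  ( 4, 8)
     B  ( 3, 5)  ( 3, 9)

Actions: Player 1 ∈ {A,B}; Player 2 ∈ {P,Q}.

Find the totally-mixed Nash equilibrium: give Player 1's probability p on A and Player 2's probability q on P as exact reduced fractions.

(p,q) = (4/5, 1/2)

P1 indiff ⇒ q·2+(1-q)·4 = q·3+(1-q)·3 ⇒ q(-1) = (1-q)(-1) ⇒ q = 1/2
P2 indiff ⇒ p·9+(1-p)·5 = p·8+(1-p)·9 ⇒ p(1) = (1-p)(4) ⇒ p = 4/5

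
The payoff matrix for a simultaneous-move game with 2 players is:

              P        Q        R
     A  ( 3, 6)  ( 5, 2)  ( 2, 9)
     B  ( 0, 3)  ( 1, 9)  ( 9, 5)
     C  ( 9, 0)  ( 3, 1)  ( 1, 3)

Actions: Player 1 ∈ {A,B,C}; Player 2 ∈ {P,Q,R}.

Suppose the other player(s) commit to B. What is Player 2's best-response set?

argmax u_2 = {Q}

u_2(P vs B) = 3
u_2(Q vs B) = 9
u_2(R vs B) = 5
max payoff 9 at {Q}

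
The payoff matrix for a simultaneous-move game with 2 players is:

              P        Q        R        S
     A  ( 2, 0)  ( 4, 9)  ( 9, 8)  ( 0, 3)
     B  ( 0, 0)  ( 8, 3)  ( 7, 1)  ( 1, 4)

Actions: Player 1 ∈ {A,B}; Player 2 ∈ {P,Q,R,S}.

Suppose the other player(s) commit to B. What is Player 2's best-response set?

u_2(P vs B) = 0
u_2(Q vs B) = 3
u_2(R vs B) = 1
u_2(S vs B) = 4
max payoff 4 at {S}

P2 best: {S}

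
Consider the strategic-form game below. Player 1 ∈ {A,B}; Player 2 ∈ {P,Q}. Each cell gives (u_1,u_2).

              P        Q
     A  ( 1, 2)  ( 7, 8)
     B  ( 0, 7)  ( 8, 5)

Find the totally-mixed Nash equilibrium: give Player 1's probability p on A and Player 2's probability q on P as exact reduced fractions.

(p,q) = (1/4, 1/2)

P1 indiff ⇒ q·1+(1-q)·7 = q·0+(1-q)·8 ⇒ q(1) = (1-q)(1) ⇒ q = 1/2
P2 indiff ⇒ p·2+(1-p)·7 = p·8+(1-p)·5 ⇒ p(-6) = (1-p)(-2) ⇒ p = 1/4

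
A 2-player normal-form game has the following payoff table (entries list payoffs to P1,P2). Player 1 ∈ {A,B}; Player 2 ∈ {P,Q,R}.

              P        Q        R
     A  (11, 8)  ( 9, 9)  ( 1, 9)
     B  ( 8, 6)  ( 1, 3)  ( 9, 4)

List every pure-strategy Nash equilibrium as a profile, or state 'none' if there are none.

(A,P): not NE [P2→R gives 9>8]
(A,Q): NE
(A,R): not NE [P1→B gives 9>1]
(B,P): not NE [P1→A gives 11>8]
(B,Q): not NE [P1→A gives 9>1; P2→P gives 6>3]
(B,R): not NE [P2→P gives 6>4]

PSNE = {(A,Q)}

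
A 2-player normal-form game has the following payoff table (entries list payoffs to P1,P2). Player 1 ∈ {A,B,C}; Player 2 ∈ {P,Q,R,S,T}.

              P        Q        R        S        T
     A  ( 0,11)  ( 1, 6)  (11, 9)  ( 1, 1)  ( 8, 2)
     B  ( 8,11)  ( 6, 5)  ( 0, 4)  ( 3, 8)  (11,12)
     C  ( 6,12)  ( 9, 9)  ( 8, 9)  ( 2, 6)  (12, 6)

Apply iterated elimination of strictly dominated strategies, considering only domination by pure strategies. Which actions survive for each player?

Remaining: P1:{B,C} P2:{P,T}

P2 drop Q (P beats it: A:11>6 B:11>5 C:12>9)
P2 drop R (P beats it: A:11>9 B:11>4 C:12>9)
P1 drop A (B beats it: P:8>0 S:3>1 T:11>8)
P2 drop S (P beats it: B:11>8 C:12>6)
P1→{B,C} P2→{P,T}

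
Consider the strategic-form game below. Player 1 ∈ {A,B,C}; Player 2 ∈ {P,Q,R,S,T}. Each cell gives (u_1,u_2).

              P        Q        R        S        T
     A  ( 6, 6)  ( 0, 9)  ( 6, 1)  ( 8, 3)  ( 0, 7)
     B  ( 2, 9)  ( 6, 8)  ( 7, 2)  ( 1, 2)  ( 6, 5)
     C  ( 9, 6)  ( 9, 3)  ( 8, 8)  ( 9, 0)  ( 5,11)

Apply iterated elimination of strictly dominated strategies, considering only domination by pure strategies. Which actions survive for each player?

Remaining: P1:{B,C} P2:{P,T}

P1 drop A (C beats it: P:9>6 Q:9>0 R:8>6 S:9>8 T:5>0)
P2 drop Q (P beats it: B:9>8 C:6>3)
P2 drop R (T beats it: B:5>2 C:11>8)
P2 drop S (P beats it: B:9>2 C:6>0)
P1→{B,C} P2→{P,T}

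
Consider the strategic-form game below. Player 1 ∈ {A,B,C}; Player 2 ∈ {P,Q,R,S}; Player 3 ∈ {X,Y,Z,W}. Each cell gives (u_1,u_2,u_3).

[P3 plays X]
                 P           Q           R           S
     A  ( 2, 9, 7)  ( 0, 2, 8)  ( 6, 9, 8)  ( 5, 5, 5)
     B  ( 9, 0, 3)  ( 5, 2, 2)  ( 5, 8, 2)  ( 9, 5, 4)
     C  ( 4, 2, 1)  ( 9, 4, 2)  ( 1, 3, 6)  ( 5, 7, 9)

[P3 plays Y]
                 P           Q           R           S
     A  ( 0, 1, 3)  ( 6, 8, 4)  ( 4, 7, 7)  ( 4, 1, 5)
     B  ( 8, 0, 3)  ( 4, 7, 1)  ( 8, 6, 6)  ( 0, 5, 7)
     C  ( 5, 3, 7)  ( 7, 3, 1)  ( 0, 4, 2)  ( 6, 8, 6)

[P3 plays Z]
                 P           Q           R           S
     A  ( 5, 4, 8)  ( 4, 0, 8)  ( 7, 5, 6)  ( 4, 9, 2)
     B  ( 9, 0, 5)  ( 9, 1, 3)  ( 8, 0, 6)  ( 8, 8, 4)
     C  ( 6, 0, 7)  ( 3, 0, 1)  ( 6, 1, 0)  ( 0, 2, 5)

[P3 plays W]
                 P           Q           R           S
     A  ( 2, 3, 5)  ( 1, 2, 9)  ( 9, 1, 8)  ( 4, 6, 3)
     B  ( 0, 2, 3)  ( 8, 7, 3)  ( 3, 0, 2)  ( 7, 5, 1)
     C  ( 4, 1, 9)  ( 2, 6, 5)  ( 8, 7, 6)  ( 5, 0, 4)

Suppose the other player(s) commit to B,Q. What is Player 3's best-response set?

u_3(X vs B,Q) = 2
u_3(Y vs B,Q) = 1
u_3(Z vs B,Q) = 3
u_3(W vs B,Q) = 3
max payoff 3 at {Z,W}

BR_3 = {Z,W}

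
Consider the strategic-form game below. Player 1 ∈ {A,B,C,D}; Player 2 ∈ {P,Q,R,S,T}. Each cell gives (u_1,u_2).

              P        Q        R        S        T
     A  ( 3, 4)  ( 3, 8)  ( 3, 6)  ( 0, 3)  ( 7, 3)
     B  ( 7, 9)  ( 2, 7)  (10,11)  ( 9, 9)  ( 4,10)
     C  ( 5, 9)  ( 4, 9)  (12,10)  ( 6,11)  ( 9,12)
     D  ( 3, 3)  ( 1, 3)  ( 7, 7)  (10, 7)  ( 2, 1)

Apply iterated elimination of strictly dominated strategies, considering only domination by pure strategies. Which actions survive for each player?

P1 drop A (C beats it: P:5>3 Q:4>3 R:12>3 S:6>0 T:9>7)
P2 drop P (R beats it: B:11>9 C:10>9 D:7>3)
P2 drop Q (R beats it: B:11>7 C:10>9 D:7>3)
P1→{B,C,D} P2→{R,S,T}

IESDS → P1:{B,C,D} P2:{R,S,T}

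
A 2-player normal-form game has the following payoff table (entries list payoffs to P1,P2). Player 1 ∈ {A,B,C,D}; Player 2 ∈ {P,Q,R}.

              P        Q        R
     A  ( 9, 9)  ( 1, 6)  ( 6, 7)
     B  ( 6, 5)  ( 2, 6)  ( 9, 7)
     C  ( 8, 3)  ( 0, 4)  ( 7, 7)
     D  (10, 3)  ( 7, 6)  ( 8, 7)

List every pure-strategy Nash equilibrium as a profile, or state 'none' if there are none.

NE set: (B,R)

(A,P): not NE [P1→D gives 10>9]
(A,Q): not NE [P1→D gives 7>1; P2→P gives 9>6]
(A,R): not NE [P1→B gives 9>6; P2→P gives 9>7]
(B,P): not NE [P1→D gives 10>6; P2→R gives 7>5]
(B,Q): not NE [P1→D gives 7>2; P2→R gives 7>6]
(B,R): NE
(C,P): not NE [P1→D gives 10>8; P2→R gives 7>3]
(C,Q): not NE [P1→D gives 7>0; P2→R gives 7>4]
(C,R): not NE [P1→B gives 9>7]
(D,P): not NE [P2→R gives 7>3]
(D,Q): not NE [P2→R gives 7>6]
(D,R): not NE [P1→B gives 9>8]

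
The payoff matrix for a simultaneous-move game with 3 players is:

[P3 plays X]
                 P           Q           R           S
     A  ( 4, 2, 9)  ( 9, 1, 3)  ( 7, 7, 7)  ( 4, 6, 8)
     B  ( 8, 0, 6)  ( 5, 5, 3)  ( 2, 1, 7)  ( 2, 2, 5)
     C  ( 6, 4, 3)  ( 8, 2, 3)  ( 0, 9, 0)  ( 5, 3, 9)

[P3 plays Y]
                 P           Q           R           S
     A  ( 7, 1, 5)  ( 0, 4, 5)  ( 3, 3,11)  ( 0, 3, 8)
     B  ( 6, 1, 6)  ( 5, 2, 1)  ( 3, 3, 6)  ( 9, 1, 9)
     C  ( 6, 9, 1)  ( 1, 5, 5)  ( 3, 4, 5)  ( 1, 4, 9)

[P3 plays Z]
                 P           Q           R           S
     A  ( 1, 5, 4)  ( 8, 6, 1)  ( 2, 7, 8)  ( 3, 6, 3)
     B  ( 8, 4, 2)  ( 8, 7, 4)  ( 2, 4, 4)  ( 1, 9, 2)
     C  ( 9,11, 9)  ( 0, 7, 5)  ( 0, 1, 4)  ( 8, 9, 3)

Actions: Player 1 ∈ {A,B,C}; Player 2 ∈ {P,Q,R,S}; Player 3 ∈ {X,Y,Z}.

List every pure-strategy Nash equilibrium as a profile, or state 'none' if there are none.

(A,P,X): not NE [P1→B gives 8>4; P2→R gives 7>2]
(A,P,Y): not NE [P2→Q gives 4>1; P3→X gives 9>5]
(A,P,Z): not NE [P1→C gives 9>1; P2→R gives 7>5; P3→X gives 9>4]
(A,Q,X): not NE [P2→R gives 7>1; P3→Y gives 5>3]
(A,Q,Y): not NE [P1→B gives 5>0]
(A,Q,Z): not NE [P2→R gives 7>6; P3→Y gives 5>1]
(A,R,X): not NE [P3→Y gives 11>7]
(A,R,Y): not NE [P2→Q gives 4>3]
(A,R,Z): not NE [P3→Y gives 11>8]
(A,S,X): not NE [P1→C gives 5>4; P2→R gives 7>6]
(A,S,Y): not NE [P1→B gives 9>0; P2→Q gives 4>3]
(A,S,Z): not NE [P1→C gives 8>3; P2→R gives 7>6; P3→Y gives 8>3]
(B,P,X): not NE [P2→Q gives 5>0]
(B,P,Y): not NE [P1→A gives 7>6; P2→R gives 3>1]
(B,P,Z): not NE [P1→C gives 9>8; P2→S gives 9>4; P3→Y gives 6>2]
(B,Q,X): not NE [P1→A gives 9>5; P3→Z gives 4>3]
(B,Q,Y): not NE [P2→R gives 3>2; P3→Z gives 4>1]
(B,Q,Z): not NE [P2→S gives 9>7]
(B,R,X): not NE [P1→A gives 7>2; P2→Q gives 5>1]
(B,R,Y): not NE [P3→X gives 7>6]
(B,R,Z): not NE [P2→S gives 9>4; P3→X gives 7>4]
(B,S,X): not NE [P1→C gives 5>2; P2→Q gives 5>2; P3→Y gives 9>5]
(B,S,Y): not NE [P2→R gives 3>1]
(B,S,Z): not NE [P1→C gives 8>1; P3→Y gives 9>2]
(C,P,X): not NE [P1→B gives 8>6; P2→R gives 9>4; P3→Z gives 9>3]
(C,P,Y): not NE [P1→A gives 7>6; P3→Z gives 9>1]
(C,P,Z): NE
(C,Q,X): not NE [P1→A gives 9>8; P2→R gives 9>2; P3→Z gives 5>3]
(C,Q,Y): not NE [P1→B gives 5>1; P2→P gives 9>5]
(C,Q,Z): not NE [P1→B gives 8>0; P2→P gives 11>7]
(C,R,X): not NE [P1→A gives 7>0; P3→Y gives 5>0]
(C,R,Y): not NE [P2→P gives 9>4]
(C,R,Z): not NE [P1→B gives 2>0; P2→P gives 11>1; P3→Y gives 5>4]
(C,S,X): not NE [P2→R gives 9>3]
(C,S,Y): not NE [P1→B gives 9>1; P2→P gives 9>4]
(C,S,Z): not NE [P2→P gives 11>9; P3→Y gives 9>3]

NE set: (C,P,Z)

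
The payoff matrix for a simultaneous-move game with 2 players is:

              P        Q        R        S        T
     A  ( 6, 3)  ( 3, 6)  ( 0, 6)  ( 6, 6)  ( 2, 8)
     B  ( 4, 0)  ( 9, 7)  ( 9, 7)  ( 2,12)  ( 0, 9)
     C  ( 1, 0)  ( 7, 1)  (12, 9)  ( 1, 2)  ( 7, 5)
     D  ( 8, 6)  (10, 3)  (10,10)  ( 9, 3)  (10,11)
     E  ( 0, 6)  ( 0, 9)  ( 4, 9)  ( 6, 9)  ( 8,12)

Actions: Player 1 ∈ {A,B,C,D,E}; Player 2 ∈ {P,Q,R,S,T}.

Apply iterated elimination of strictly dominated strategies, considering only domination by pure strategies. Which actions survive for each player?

P1 drop A (D beats it: P:8>6 Q:10>3 R:10>0 S:9>6 T:10>2)
P1 drop B (D beats it: P:8>4 Q:10>9 R:10>9 S:9>2 T:10>0)
P1 drop E (D beats it: P:8>0 Q:10>0 R:10>4 S:9>6 T:10>8)
P2 drop P (R beats it: C:9>0 D:10>6)
P2 drop Q (R beats it: C:9>1 D:10>3)
P2 drop S (R beats it: C:9>2 D:10>3)
P1→{C,D} P2→{R,T}

Remaining: P1:{C,D} P2:{R,T}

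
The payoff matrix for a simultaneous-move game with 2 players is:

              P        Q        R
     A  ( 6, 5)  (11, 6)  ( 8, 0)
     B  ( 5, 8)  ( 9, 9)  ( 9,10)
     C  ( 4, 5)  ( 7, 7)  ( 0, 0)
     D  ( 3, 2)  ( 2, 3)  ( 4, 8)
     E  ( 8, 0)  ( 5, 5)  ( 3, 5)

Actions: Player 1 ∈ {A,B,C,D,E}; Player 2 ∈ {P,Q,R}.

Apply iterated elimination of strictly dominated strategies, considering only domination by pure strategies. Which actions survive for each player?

P1 drop C (A beats it: P:6>4 Q:11>7 R:8>0)
P1 drop D (A beats it: P:6>3 Q:11>2 R:8>4)
P2 drop P (Q beats it: A:6>5 B:9>8 E:5>0)
P1 drop E (A beats it: Q:11>5 R:8>3)
P1→{A,B} P2→{Q,R}

Survivors P1:{A,B} P2:{Q,R}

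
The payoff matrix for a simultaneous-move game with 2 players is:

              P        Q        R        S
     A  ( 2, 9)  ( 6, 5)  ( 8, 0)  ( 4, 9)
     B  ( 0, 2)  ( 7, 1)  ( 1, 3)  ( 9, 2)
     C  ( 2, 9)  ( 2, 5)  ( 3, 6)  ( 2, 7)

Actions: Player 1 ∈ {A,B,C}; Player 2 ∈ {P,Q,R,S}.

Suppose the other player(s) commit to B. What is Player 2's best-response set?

argmax u_2 = {R}

u_2(P vs B) = 2
u_2(Q vs B) = 1
u_2(R vs B) = 3
u_2(S vs B) = 2
max payoff 3 at {R}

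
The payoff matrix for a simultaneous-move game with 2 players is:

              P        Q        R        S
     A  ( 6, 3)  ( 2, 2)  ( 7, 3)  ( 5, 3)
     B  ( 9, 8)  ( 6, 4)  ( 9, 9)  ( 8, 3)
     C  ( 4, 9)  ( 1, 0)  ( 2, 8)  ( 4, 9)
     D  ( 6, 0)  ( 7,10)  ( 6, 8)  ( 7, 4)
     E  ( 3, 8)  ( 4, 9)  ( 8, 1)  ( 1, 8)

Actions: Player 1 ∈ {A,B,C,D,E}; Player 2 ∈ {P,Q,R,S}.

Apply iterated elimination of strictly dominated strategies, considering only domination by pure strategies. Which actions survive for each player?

Survivors P1:{B,D} P2:{Q,R}

P1 drop A (B beats it: P:9>6 Q:6>2 R:9>7 S:8>5)
P1 drop C (B beats it: P:9>4 Q:6>1 R:9>2 S:8>4)
P1 drop E (B beats it: P:9>3 Q:6>4 R:9>8 S:8>1)
P2 drop P (R beats it: B:9>8 D:8>0)
P2 drop S (Q beats it: B:4>3 D:10>4)
P1→{B,D} P2→{Q,R}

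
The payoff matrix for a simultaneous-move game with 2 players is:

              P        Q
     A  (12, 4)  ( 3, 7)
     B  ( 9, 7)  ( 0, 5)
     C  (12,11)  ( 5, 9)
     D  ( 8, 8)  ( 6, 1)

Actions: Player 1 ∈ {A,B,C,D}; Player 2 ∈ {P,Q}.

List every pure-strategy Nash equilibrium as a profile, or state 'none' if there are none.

NE set: (C,P)

(A,P): not NE [P2→Q gives 7>4]
(A,Q): not NE [P1→D gives 6>3]
(B,P): not NE [P1→C gives 12>9]
(B,Q): not NE [P1→D gives 6>0; P2→P gives 7>5]
(C,P): NE
(C,Q): not NE [P1→D gives 6>5; P2→P gives 11>9]
(D,P): not NE [P1→C gives 12>8]
(D,Q): not NE [P2→P gives 8>1]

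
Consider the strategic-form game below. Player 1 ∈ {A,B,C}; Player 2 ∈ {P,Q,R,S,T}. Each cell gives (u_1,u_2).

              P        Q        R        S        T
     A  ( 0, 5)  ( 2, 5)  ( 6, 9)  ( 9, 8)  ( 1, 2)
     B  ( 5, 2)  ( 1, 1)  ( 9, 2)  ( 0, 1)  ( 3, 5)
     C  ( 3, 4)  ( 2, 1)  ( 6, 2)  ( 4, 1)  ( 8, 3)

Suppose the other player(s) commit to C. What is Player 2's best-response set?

u_2(P vs C) = 4
u_2(Q vs C) = 1
u_2(R vs C) = 2
u_2(S vs C) = 1
u_2(T vs C) = 3
max payoff 4 at {P}

argmax u_2 = {P}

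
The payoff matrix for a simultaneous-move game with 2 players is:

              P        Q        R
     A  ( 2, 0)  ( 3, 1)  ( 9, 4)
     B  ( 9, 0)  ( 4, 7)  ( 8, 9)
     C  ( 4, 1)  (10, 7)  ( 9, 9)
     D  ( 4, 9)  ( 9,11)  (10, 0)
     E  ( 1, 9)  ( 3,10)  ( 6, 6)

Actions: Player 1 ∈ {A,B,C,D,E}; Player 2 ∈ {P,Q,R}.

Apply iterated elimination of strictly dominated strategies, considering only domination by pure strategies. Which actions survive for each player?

P1 drop A (D beats it: P:4>2 Q:9>3 R:10>9)
P1 drop E (B beats it: P:9>1 Q:4>3 R:8>6)
P2 drop P (Q beats it: B:7>0 C:7>1 D:11>9)
P1 drop B (C beats it: Q:10>4 R:9>8)
P1→{C,D} P2→{Q,R}

Remaining: P1:{C,D} P2:{Q,R}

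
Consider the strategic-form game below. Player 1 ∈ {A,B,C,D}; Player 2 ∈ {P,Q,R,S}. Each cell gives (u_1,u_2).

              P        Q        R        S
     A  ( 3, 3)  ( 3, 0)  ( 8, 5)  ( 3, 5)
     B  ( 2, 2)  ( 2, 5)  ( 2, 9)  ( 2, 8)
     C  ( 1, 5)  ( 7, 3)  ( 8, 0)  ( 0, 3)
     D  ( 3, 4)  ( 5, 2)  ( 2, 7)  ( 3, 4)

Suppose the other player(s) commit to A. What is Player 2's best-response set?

u_2(P vs A) = 3
u_2(Q vs A) = 0
u_2(R vs A) = 5
u_2(S vs A) = 5
max payoff 5 at {R,S}

BR_2 = {R,S}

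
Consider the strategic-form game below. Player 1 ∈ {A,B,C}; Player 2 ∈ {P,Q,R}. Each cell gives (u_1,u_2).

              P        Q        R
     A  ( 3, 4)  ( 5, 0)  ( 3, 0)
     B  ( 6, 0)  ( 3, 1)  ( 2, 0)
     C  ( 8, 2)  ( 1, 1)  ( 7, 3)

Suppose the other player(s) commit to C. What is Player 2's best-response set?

u_2(P vs C) = 2
u_2(Q vs C) = 1
u_2(R vs C) = 3
max payoff 3 at {R}

BR_2 = {R}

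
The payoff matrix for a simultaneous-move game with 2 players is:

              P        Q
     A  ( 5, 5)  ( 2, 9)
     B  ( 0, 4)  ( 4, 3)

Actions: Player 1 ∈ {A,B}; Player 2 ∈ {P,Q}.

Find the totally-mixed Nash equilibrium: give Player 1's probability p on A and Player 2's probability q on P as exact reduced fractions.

P1 indiff ⇒ q·5+(1-q)·2 = q·0+(1-q)·4 ⇒ q(5) = (1-q)(2) ⇒ q = 2/7
P2 indiff ⇒ p·5+(1-p)·4 = p·9+(1-p)·3 ⇒ p(-4) = (1-p)(-1) ⇒ p = 1/5

(p,q) = (1/5, 2/7)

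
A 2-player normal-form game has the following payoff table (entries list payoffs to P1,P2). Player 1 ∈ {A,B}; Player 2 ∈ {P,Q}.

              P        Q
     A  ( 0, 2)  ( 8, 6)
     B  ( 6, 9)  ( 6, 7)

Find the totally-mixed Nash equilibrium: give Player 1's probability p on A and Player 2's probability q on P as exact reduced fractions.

P1 indiff ⇒ q·0+(1-q)·8 = q·6+(1-q)·6 ⇒ q(-6) = (1-q)(-2) ⇒ q = 1/4
P2 indiff ⇒ p·2+(1-p)·9 = p·6+(1-p)·7 ⇒ p(-4) = (1-p)(-2) ⇒ p = 1/3

p=1/3, q=1/4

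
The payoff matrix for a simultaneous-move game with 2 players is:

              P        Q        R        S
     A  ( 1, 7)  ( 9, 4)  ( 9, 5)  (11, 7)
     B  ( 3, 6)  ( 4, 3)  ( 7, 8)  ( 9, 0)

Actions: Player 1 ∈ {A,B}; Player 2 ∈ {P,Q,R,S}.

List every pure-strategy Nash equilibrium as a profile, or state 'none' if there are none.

NE set: (A,S)

(A,P): not NE [P1→B gives 3>1]
(A,Q): not NE [P2→S gives 7>4]
(A,R): not NE [P2→S gives 7>5]
(A,S): NE
(B,P): not NE [P2→R gives 8>6]
(B,Q): not NE [P1→A gives 9>4; P2→R gives 8>3]
(B,R): not NE [P1→A gives 9>7]
(B,S): not NE [P1→A gives 11>9; P2→R gives 8>0]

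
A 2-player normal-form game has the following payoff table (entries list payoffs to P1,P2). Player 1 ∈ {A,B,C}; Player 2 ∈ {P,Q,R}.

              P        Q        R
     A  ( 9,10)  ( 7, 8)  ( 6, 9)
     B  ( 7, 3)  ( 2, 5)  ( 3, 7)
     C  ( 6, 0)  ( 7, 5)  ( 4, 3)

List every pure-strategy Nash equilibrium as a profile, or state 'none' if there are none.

NE set: (A,P), (C,Q)

(A,P): NE
(A,Q): not NE [P2→P gives 10>8]
(A,R): not NE [P2→P gives 10>9]
(B,P): not NE [P1→A gives 9>7; P2→R gives 7>3]
(B,Q): not NE [P1→C gives 7>2; P2→R gives 7>5]
(B,R): not NE [P1→A gives 6>3]
(C,P): not NE [P1→A gives 9>6; P2→Q gives 5>0]
(C,Q): NE
(C,R): not NE [P1→A gives 6>4; P2→Q gives 5>3]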